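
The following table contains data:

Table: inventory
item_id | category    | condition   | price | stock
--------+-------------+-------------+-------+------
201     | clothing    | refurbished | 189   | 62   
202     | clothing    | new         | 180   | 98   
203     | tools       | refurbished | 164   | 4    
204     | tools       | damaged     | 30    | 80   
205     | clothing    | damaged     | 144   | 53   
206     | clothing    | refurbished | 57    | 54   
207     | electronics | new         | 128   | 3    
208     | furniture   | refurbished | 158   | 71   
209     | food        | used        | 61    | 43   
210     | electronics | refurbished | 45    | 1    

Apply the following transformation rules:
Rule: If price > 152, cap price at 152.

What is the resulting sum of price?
1073

Step 1: 4 records have price > 152
Step 2: These records originally summed to 691
Step 3: After capping: 4 × 152 = 608
Step 4: Unaffected records sum: 465
Step 5: Final sum = 608 + 465 = 1073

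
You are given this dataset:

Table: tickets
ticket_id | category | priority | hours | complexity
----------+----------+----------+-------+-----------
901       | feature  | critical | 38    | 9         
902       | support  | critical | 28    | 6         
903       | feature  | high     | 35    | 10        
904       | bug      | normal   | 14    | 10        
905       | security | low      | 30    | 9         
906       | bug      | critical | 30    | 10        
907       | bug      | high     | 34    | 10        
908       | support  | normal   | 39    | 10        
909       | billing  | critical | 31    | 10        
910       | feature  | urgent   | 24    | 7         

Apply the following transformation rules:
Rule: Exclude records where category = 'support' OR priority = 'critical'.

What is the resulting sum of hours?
137

Step 1: Find records where category = 'support' OR priority = 'critical'
Step 2: 5 records match, summing to 166
Step 3: Original sum: 303
Step 4: Remaining sum = 303 - 166 = 137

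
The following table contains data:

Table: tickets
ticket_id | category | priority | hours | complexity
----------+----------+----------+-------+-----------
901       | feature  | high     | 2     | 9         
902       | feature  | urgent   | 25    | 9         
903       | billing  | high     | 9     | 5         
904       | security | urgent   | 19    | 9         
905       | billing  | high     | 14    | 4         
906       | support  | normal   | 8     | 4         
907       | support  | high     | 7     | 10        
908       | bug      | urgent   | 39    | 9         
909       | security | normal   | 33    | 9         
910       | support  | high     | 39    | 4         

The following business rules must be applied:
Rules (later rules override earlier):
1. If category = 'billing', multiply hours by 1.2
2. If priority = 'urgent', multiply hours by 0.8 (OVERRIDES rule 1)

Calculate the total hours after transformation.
183.0

Step 1: Rule 2 takes priority for records with priority = 'urgent'
  - 3 records: 83 × 0.8 = 66.4
Step 2: Rule 1 applies to remaining records with category = 'billing'
  - 2 records: 23 × 1.2 = 27.6
Step 3: Other records unchanged: 89
Step 4: Final sum = 66.4 + 27.6 + 89 = 183.0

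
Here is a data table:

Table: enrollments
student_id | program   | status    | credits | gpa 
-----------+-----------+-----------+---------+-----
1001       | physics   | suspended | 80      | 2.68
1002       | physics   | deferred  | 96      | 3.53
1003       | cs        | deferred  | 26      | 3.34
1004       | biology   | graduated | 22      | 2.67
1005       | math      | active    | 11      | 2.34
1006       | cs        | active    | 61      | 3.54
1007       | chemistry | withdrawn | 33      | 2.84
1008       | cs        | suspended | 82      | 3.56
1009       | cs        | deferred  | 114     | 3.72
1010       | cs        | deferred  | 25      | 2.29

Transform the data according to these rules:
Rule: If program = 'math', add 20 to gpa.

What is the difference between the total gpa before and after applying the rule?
20.0

Step 1: Original sum of gpa = 30.51
Step 2: 1 records have program = 'math'
Step 3: Each affected record changes by 20
Step 4: Total change = 1 × 20 = 20
Step 5: New sum = 30.51 + 20 = 50.51
Step 6: Difference = |50.51 - 30.51| = 20.0
        (Sum increased by 20.0)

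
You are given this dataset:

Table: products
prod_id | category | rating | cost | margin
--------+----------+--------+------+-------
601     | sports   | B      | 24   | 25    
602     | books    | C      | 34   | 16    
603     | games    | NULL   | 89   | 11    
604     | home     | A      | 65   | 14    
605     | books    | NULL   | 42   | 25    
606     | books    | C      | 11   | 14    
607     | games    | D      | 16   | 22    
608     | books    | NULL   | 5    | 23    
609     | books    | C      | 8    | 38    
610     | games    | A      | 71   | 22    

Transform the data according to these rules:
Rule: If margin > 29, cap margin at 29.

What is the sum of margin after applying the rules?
201

Step 1: 1 records have margin > 29
Step 2: These records originally summed to 38
Step 3: After capping: 1 × 29 = 29
Step 4: Unaffected records sum: 172
Step 5: Final sum = 29 + 172 = 201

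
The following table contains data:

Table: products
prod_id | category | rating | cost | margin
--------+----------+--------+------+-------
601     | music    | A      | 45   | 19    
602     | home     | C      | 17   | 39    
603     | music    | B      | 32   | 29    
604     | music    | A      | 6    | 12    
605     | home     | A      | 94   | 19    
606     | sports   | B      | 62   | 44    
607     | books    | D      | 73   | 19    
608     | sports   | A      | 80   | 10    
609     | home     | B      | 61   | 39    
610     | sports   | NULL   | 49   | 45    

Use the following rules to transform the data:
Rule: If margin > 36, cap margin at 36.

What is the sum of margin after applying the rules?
252

Step 1: 4 records have margin > 36
Step 2: These records originally summed to 167
Step 3: After capping: 4 × 36 = 144
Step 4: Unaffected records sum: 108
Step 5: Final sum = 144 + 108 = 252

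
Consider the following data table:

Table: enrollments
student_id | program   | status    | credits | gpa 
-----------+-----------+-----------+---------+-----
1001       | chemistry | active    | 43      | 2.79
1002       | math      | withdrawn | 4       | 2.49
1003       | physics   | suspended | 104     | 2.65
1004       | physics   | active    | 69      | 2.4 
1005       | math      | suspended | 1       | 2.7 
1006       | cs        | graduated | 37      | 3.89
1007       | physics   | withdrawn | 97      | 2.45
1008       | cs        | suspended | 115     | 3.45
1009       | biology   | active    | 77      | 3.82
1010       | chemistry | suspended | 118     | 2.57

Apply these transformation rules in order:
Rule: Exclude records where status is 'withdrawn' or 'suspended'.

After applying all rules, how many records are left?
4

Step 1: Count records to exclude
  - 2 (withdrawn) + 4 (suspended) = 6 records
Step 2: Total records: 10
Step 3: Remaining = 10 - 6 = 4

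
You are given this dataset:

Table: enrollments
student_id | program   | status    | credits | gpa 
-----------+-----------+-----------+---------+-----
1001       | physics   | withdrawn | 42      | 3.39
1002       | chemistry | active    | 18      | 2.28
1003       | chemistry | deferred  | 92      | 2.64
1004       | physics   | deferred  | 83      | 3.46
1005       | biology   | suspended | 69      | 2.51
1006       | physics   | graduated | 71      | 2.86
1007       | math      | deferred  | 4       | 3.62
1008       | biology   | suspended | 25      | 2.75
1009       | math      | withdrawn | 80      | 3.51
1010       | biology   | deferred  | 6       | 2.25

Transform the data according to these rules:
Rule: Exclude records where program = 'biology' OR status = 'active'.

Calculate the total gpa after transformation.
19.48

Step 1: Find records where program = 'biology' OR status = 'active'
Step 2: 4 records match, summing to 9.79
Step 3: Original sum: 29.27
Step 4: Remaining sum = 29.27 - 9.79 = 19.48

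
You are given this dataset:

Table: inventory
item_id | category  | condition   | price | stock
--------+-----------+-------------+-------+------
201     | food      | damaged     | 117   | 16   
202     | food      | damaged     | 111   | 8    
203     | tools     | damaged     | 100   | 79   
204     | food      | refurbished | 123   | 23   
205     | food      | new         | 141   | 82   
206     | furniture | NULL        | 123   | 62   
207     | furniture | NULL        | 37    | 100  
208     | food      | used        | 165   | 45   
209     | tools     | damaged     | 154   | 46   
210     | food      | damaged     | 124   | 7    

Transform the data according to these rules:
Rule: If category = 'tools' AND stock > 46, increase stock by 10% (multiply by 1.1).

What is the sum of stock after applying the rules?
475.9

Step 1: Find records where category = 'tools' AND stock > 46
Step 2: 1 records match, summing to 79
Step 3: After multiplier: 79 × 1.1 = 86.9
Step 4: Unaffected records sum: 389
Step 5: Final sum = 86.9 + 389 = 475.9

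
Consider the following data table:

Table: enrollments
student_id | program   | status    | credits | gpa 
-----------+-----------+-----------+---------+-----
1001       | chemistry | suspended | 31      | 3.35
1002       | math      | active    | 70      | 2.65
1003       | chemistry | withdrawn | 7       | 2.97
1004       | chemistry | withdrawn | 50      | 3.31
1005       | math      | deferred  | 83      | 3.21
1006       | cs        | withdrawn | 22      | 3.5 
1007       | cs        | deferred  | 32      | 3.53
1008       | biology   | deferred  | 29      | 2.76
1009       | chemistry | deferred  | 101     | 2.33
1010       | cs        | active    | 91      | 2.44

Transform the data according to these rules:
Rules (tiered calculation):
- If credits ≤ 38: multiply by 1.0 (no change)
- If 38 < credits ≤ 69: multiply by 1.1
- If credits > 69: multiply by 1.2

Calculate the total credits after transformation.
590.0

Step 1: Tier 1 (credits ≤ 38): 5 records, sum = 121 × 1.0 = 121.0
Step 2: Tier 2 (38 < credits ≤ 69): 1 records, sum = 50 × 1.1 = 55.0
Step 3: Tier 3 (credits > 69): 4 records, sum = 345 × 1.2 = 414.0
Step 4: Final sum = 121.0 + 55.0 + 414.0 = 590.0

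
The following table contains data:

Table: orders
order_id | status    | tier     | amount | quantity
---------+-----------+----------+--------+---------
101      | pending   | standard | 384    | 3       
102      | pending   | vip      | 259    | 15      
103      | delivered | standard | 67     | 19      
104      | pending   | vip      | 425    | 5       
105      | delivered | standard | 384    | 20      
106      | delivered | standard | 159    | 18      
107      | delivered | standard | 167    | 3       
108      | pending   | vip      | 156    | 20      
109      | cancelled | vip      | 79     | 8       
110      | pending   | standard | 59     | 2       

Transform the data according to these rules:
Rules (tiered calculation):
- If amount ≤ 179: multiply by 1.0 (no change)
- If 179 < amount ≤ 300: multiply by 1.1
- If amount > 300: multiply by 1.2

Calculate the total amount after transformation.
2403.5

Step 1: Tier 1 (amount ≤ 179): 6 records, sum = 687 × 1.0 = 687.0
Step 2: Tier 2 (179 < amount ≤ 300): 1 records, sum = 259 × 1.1 = 284.9
Step 3: Tier 3 (amount > 300): 3 records, sum = 1193 × 1.2 = 1431.6
Step 4: Final sum = 687.0 + 284.9 + 1431.6 = 2403.5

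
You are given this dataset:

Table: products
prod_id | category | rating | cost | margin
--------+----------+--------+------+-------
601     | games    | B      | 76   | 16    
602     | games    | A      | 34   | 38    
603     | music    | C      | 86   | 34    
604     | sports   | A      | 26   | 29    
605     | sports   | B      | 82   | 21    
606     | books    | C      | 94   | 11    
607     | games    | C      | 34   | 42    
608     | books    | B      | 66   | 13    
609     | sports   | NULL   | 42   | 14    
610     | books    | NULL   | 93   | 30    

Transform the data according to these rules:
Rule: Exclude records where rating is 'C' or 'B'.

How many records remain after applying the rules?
4

Step 1: Count records to exclude
  - 3 (C) + 3 (B) = 6 records
Step 2: Total records: 10
Step 3: Remaining = 10 - 6 = 4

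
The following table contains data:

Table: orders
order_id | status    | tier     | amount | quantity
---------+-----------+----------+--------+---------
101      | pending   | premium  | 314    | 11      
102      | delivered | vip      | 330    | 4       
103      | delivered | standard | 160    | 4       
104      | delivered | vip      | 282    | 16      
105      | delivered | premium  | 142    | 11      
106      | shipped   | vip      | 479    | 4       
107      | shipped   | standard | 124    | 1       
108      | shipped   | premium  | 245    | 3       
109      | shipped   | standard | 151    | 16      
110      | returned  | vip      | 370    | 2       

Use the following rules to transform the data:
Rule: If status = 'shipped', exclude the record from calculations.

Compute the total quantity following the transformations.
48

Step 1: Identify records where status = 'shipped'
Step 2: The excluded records sum to 24
Step 3: Original total quantity = 72
Step 4: Remaining total = 72 - 24 = 48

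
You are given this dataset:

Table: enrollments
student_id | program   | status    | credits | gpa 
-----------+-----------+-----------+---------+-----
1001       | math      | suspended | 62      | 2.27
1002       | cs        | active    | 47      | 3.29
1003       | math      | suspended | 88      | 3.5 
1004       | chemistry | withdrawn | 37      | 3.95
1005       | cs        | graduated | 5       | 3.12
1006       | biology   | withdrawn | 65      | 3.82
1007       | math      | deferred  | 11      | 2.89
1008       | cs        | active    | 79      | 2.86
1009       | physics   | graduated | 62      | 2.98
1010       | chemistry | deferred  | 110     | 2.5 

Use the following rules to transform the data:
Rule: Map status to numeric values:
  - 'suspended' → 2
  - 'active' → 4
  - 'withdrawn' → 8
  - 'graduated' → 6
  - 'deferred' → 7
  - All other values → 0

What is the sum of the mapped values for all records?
54

Step 1: Apply mapping to each record
Step 2: Count by status:
  'suspended': 2 records × 2 = 4
  'active': 2 records × 4 = 8
  'withdrawn': 2 records × 8 = 16
  'graduated': 2 records × 6 = 12
  'deferred': 2 records × 7 = 14
Step 3: Sum all mapped values = 54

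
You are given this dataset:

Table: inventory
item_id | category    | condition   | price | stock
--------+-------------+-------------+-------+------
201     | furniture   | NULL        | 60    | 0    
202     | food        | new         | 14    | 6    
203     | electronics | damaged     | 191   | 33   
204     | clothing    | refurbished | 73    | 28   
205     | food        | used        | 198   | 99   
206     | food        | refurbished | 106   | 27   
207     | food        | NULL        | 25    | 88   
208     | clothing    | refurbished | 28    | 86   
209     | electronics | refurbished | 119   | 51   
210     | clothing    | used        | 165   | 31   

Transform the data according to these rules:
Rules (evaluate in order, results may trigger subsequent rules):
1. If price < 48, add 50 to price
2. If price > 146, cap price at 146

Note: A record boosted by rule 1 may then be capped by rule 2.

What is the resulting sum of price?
1013

Step 1: Apply rule 1 to records with price < 48
  - 3 records get bonus of 50
  - Of these, 0 records then exceed 146 and get capped
Step 2: Apply rule 2 to records with price > 146
  - 3 records (original) are capped
Step 3: Calculate final sum = 1013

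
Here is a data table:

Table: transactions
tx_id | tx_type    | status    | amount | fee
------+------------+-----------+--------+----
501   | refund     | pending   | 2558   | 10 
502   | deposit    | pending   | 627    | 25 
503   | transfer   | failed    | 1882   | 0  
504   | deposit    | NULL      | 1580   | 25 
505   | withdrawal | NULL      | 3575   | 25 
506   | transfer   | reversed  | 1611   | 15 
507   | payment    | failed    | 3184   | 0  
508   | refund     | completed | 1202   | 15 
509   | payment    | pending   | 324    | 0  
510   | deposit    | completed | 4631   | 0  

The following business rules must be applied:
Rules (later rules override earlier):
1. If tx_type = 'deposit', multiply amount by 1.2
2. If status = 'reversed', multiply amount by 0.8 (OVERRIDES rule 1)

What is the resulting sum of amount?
22219.4

Step 1: Rule 2 takes priority for records with status = 'reversed'
  - 1 records: 1611 × 0.8 = 1288.8
Step 2: Rule 1 applies to remaining records with tx_type = 'deposit'
  - 3 records: 6838 × 1.2 = 8205.6
Step 3: Other records unchanged: 12725
Step 4: Final sum = 1288.8 + 8205.6 + 12725 = 22219.4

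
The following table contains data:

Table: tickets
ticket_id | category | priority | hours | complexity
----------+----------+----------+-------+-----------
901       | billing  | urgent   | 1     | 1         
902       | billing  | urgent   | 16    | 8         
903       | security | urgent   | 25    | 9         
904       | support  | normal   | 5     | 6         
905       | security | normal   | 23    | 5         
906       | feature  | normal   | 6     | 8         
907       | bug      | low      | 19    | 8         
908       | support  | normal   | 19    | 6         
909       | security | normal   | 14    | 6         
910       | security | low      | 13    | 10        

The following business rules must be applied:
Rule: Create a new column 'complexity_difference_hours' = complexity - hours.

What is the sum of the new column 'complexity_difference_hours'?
-74

Step 1: For each record, compute complexity - hours
Example calculations:
  1 - 1 = 0
  8 - 16 = -8
  9 - 25 = -16
  ...
Step 2: Sum all derived values
Step 3: Total = -74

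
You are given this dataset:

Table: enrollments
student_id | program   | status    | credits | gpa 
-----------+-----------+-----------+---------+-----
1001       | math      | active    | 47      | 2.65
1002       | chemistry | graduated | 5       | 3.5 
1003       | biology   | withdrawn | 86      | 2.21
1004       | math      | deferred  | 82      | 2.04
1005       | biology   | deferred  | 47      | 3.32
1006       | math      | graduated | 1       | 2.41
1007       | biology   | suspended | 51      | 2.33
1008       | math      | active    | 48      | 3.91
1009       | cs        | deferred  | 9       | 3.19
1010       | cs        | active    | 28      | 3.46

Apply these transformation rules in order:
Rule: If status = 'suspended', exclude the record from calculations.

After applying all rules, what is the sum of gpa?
26.69

Step 1: Identify records where status = 'suspended'
Step 2: The excluded records sum to 2.33
Step 3: Original total gpa = 29.02
Step 4: Remaining total = 29.02 - 2.33 = 26.69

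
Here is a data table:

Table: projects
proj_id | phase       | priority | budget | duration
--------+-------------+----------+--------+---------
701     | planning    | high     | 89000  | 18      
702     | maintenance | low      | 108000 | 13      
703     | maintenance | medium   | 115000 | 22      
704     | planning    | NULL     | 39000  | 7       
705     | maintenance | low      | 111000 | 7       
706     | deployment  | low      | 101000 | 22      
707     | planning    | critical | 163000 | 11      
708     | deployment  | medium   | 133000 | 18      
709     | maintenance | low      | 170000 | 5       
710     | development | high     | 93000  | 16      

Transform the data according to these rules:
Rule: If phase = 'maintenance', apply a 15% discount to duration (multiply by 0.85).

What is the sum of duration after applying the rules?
131.95

Step 1: Records with phase = 'maintenance' have total duration = 47
Step 2: Apply multiplier: 47 × 0.85 = 39.95
Step 3: Other records total: 92
Step 4: Final sum = 39.95 + 92 = 131.95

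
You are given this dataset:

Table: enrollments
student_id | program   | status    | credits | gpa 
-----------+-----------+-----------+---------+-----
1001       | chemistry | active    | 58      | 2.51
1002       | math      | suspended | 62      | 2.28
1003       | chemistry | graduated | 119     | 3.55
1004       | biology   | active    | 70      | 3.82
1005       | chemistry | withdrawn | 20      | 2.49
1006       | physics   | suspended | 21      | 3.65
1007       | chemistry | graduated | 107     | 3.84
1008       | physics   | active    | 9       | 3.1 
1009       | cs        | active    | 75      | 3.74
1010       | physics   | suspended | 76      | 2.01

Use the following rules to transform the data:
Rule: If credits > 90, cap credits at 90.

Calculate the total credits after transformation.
571

Step 1: 2 records have credits > 90
Step 2: These records originally summed to 226
Step 3: After capping: 2 × 90 = 180
Step 4: Unaffected records sum: 391
Step 5: Final sum = 180 + 391 = 571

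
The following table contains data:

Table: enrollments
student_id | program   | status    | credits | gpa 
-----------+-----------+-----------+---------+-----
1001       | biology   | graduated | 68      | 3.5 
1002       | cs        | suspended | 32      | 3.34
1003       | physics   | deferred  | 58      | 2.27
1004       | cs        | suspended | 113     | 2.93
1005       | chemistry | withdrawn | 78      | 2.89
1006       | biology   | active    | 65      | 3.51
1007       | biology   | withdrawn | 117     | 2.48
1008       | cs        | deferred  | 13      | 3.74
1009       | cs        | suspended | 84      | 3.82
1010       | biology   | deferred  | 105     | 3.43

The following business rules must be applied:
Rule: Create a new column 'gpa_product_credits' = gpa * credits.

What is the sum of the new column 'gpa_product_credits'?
2281.01

Step 1: For each record, compute gpa * credits
Example calculations:
  3.5 * 68 = 238.0
  3.34 * 32 = 106.88
  2.27 * 58 = 131.66
  ...
Step 2: Sum all derived values
Step 3: Total = 2281.01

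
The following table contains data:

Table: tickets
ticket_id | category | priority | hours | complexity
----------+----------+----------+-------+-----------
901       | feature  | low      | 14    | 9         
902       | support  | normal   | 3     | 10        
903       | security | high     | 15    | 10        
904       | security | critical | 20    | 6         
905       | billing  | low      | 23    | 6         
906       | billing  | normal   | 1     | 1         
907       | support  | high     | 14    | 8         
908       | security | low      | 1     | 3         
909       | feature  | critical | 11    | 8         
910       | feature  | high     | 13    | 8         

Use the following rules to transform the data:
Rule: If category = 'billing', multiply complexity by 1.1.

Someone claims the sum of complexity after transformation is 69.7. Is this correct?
Yes, the result is correct.

Step 1: Calculate the correct sum after transformation
Step 2: Apply multiplier 1.1 to records where category = 'billing'
Step 3: Correct result = 69.7
Step 4: Claimed result = 69.7
Step 5: 69.7 = 69.7 ✓
Conclusion: The claimed result is correct.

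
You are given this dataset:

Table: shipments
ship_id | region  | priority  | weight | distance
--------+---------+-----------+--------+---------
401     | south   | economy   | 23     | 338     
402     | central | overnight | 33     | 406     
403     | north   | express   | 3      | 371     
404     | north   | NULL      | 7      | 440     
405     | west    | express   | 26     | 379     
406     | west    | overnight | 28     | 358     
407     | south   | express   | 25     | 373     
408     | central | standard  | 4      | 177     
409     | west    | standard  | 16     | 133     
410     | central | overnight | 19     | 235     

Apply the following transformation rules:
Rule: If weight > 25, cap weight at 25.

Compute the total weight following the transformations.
172

Step 1: 3 records have weight > 25
Step 2: These records originally summed to 87
Step 3: After capping: 3 × 25 = 75
Step 4: Unaffected records sum: 97
Step 5: Final sum = 75 + 97 = 172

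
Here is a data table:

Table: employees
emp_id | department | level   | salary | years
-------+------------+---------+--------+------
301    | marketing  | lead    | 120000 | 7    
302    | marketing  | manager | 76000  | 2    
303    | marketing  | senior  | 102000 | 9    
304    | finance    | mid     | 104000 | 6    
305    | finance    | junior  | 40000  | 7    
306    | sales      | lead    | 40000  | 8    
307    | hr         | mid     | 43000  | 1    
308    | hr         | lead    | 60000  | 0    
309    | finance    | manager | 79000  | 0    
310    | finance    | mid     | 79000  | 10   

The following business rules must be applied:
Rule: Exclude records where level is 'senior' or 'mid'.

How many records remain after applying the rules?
6

Step 1: Count records to exclude
  - 1 (senior) + 3 (mid) = 4 records
Step 2: Total records: 10
Step 3: Remaining = 10 - 4 = 6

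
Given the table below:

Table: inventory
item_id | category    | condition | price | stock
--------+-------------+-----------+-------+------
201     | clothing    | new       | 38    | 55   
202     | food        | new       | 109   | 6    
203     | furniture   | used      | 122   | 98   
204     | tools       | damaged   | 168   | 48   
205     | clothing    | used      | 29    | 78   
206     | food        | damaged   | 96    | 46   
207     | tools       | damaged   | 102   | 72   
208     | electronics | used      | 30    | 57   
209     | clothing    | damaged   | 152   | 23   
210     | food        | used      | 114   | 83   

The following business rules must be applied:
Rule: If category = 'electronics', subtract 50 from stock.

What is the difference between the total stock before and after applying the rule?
50

Step 1: Original sum of stock = 566
Step 2: 1 records have category = 'electronics'
Step 3: Each affected record changes by -50
Step 4: Total change = 1 × -50 = -50
Step 5: New sum = 566 + -50 = 516
Step 6: Difference = |516 - 566| = 50
        (Sum decreased by 50)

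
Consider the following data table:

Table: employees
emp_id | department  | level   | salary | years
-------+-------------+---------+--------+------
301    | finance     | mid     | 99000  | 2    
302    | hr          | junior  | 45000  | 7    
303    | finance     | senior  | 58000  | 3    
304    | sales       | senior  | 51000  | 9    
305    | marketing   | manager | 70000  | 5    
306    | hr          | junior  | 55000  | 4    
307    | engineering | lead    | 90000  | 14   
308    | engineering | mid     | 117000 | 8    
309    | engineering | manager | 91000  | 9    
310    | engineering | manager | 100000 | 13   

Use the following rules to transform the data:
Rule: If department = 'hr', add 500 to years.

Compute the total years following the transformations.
1074

Step 1: Count records where department = 'hr': 2
Step 2: Total bonus added: 2 × 500 = 1000
Step 3: Original sum of years: 74
Step 4: Final sum = 74 + 1000 = 1074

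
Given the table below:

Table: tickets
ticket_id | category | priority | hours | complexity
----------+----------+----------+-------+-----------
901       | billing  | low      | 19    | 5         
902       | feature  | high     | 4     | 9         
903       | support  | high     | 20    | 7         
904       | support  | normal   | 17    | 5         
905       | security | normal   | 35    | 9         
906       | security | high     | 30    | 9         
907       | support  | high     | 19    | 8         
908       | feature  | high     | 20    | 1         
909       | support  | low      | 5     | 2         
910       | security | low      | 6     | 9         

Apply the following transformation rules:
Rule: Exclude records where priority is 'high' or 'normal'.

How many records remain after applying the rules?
3

Step 1: Count records to exclude
  - 5 (high) + 2 (normal) = 7 records
Step 2: Total records: 10
Step 3: Remaining = 10 - 7 = 3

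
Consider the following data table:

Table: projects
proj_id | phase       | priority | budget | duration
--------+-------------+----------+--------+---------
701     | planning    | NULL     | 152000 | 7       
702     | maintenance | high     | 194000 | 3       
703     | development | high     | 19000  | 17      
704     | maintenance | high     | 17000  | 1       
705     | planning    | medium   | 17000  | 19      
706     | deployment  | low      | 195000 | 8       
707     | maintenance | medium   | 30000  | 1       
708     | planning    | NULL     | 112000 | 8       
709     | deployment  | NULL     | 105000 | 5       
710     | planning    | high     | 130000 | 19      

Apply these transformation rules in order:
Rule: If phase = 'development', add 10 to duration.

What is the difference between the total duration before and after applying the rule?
10

Step 1: Original sum of duration = 88
Step 2: 1 records have phase = 'development'
Step 3: Each affected record changes by 10
Step 4: Total change = 1 × 10 = 10
Step 5: New sum = 88 + 10 = 98
Step 6: Difference = |98 - 88| = 10
        (Sum increased by 10)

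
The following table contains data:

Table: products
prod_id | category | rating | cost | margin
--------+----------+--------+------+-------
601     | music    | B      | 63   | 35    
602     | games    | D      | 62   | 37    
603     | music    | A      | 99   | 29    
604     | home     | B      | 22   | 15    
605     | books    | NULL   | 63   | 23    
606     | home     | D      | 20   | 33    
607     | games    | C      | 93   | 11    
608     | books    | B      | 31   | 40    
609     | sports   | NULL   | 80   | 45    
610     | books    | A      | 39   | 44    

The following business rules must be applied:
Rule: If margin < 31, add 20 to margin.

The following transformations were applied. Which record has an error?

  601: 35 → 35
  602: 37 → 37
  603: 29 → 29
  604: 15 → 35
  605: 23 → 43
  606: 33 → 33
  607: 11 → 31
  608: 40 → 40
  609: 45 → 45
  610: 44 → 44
Record 603 has an error. The correct transformed value should be 49, not 29.

Step 1: Check each record against the rule
Step 2: Record 603 has margin = 29
Step 3: Since 29 < 31, the bonus should have been applied
Step 4: Correct value = 49, but claimed value = 29
Conclusion: Record 603 has the error.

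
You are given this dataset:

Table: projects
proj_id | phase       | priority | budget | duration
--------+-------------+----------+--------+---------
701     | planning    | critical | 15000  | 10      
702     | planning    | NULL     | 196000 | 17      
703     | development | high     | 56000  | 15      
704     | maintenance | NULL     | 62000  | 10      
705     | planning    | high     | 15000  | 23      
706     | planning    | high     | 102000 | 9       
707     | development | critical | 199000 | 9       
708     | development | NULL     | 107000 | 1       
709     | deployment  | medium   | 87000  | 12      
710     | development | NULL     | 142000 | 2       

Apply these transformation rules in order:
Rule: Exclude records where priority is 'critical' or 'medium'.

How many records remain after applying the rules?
7

Step 1: Count records to exclude
  - 2 (critical) + 1 (medium) = 3 records
Step 2: Total records: 10
Step 3: Remaining = 10 - 3 = 7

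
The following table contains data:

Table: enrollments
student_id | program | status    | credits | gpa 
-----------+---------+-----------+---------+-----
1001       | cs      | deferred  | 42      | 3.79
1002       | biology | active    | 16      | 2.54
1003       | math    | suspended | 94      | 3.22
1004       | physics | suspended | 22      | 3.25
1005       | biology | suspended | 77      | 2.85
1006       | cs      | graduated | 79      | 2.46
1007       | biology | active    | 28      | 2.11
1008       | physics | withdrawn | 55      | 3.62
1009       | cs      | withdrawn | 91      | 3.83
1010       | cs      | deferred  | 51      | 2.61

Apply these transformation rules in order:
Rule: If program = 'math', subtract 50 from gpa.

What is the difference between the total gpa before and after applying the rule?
50.0

Step 1: Original sum of gpa = 30.28
Step 2: 1 records have program = 'math'
Step 3: Each affected record changes by -50
Step 4: Total change = 1 × -50 = -50
Step 5: New sum = 30.28 + -50 = -19.72
Step 6: Difference = |-19.72 - 30.28| = 50.0
        (Sum decreased by 50.0)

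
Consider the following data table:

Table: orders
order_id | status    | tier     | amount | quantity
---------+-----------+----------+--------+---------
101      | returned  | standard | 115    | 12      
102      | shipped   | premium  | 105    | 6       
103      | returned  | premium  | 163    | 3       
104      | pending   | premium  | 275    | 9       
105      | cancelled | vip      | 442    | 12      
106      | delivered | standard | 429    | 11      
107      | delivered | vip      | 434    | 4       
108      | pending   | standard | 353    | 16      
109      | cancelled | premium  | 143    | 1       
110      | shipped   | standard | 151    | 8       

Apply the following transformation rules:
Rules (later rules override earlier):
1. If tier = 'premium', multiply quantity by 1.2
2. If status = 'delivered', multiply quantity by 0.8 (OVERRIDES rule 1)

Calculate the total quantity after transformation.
82.8

Step 1: Rule 2 takes priority for records with status = 'delivered'
  - 2 records: 15 × 0.8 = 12.0
Step 2: Rule 1 applies to remaining records with tier = 'premium'
  - 4 records: 19 × 1.2 = 22.8
Step 3: Other records unchanged: 48
Step 4: Final sum = 12.0 + 22.8 + 48 = 82.8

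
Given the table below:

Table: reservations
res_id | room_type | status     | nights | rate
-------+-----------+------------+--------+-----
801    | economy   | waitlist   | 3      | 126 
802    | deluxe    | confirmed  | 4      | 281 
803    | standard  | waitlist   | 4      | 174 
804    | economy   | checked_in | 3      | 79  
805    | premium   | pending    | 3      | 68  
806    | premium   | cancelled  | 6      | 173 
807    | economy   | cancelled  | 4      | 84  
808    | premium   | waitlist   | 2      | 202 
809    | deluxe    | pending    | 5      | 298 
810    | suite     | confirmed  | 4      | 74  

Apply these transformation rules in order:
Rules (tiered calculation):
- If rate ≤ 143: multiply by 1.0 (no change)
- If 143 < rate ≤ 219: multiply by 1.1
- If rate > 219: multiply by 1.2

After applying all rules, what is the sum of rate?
1729.7

Step 1: Tier 1 (rate ≤ 143): 5 records, sum = 431 × 1.0 = 431.0
Step 2: Tier 2 (143 < rate ≤ 219): 3 records, sum = 549 × 1.1 = 603.9
Step 3: Tier 3 (rate > 219): 2 records, sum = 579 × 1.2 = 694.8
Step 4: Final sum = 431.0 + 603.9 + 694.8 = 1729.7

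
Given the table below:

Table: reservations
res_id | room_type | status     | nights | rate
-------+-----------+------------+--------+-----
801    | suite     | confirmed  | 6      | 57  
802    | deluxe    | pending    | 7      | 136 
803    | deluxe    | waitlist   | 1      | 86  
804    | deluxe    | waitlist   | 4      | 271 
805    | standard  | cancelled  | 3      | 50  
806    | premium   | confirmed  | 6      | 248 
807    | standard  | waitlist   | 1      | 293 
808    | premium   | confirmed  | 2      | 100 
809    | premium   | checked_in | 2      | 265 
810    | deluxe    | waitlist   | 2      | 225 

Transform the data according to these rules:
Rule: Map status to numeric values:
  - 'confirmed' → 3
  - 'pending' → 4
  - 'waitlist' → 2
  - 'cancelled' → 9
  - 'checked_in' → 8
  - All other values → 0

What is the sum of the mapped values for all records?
38

Step 1: Apply mapping to each record
Step 2: Count by status:
  'confirmed': 3 records × 3 = 9
  'pending': 1 records × 4 = 4
  'waitlist': 4 records × 2 = 8
  'cancelled': 1 records × 9 = 9
  'checked_in': 1 records × 8 = 8
Step 3: Sum all mapped values = 38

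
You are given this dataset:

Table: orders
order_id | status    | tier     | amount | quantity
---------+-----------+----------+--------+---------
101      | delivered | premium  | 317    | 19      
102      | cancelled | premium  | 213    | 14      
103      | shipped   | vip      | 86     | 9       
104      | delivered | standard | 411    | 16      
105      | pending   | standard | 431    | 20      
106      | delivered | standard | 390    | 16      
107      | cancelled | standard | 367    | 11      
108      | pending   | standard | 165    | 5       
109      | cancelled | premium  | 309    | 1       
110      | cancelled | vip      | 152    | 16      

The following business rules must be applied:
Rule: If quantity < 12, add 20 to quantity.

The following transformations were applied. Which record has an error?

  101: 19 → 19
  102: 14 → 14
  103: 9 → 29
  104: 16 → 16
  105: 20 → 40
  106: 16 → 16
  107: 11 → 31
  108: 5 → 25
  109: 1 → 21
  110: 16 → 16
Record 105 has an error. The correct transformed value should be 20, not 40.

Step 1: Check each record against the rule
Step 2: Record 105 has quantity = 20
Step 3: Since 20 >= 12, the bonus should not have been applied
Step 4: Correct value = 20, but claimed value = 40
Conclusion: Record 105 has the error.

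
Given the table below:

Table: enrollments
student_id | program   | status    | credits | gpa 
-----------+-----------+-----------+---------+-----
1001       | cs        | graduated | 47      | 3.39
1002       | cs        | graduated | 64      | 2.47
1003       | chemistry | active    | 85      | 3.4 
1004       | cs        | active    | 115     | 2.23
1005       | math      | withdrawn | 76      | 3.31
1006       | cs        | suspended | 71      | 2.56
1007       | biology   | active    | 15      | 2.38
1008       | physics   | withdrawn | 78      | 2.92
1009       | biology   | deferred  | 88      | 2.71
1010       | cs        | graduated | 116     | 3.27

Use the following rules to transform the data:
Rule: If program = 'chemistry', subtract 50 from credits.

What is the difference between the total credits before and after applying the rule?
50

Step 1: Original sum of credits = 755
Step 2: 1 records have program = 'chemistry'
Step 3: Each affected record changes by -50
Step 4: Total change = 1 × -50 = -50
Step 5: New sum = 755 + -50 = 705
Step 6: Difference = |705 - 755| = 50
        (Sum decreased by 50)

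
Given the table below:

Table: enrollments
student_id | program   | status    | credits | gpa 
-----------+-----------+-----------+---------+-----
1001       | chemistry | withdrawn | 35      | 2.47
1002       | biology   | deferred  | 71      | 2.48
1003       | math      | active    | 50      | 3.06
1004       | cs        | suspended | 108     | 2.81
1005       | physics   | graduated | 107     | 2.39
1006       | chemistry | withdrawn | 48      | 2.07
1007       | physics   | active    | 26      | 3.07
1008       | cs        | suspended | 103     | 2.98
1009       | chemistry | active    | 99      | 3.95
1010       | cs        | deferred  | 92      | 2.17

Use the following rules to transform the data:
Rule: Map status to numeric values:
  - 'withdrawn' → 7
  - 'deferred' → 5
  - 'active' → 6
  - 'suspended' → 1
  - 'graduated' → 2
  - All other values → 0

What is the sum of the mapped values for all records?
46

Step 1: Apply mapping to each record
Step 2: Count by status:
  'withdrawn': 2 records × 7 = 14
  'deferred': 2 records × 5 = 10
  'active': 3 records × 6 = 18
  'suspended': 2 records × 1 = 2
  'graduated': 1 records × 2 = 2
Step 3: Sum all mapped values = 46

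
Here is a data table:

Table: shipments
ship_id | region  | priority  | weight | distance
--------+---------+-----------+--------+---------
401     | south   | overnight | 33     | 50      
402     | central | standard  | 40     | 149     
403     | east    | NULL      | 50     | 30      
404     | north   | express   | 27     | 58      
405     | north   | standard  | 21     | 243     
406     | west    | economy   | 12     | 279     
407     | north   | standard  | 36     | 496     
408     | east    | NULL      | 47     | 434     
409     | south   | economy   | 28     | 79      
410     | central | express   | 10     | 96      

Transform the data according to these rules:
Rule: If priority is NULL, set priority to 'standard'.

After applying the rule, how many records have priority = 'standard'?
5

Step 1: Count records where priority IS NULL
Step 2: Found 2 records with NULL priority
Step 3: These records will have priority set to 'standard'
Step 4: Records already having priority = 'standard': 3
Step 5: Answer: 2 + 3 = 5 records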